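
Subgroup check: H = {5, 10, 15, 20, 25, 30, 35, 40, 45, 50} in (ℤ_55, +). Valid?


Subgroup test for H = {5, 10, 15, 20, 25, 30, 35, 40, 45, 50} in (ℤ_55, +):
(1) 0 ∈ H? No
(2) Closure: for all a,b ∈ H, (a+b) mod 55 ∈ H? No  [counterexample: 5 + 50 = 0 ∉ H]
(3) Inverses: for all a ∈ H, -a mod 55 ∈ H? Yes

No, H is not a subgroup of ℤ_55


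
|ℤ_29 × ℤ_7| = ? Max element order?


|ℤ_29 × ℤ_7| = 29 × 7 = 203
Max element order = lcm(29,7) = 203
Cyclic? Yes (gcd=1)

|ℤ_29×ℤ_7| = 203, max element order = 203


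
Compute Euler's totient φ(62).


Factor n: 62 = 2 × 31
φ(n) = n · ∏(1 - 1/p) over distinct primes p | n
φ(62) = 62 · (1 - 1/2) · (1 - 1/31) = 30

φ(62) = 30


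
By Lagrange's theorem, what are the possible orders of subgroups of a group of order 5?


Lagrange's theorem: |H| divides |G|
|G| = 5
Divisors of 5: 1, 5

Possible subgroup orders: {1, 5}


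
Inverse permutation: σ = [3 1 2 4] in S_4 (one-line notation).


To find σ⁻¹, swap domain and range:
σ(1) = 3 → σ⁻¹(3) = 1
σ(2) = 1 → σ⁻¹(1) = 2
σ(3) = 2 → σ⁻¹(2) = 3
σ(4) = 4 → σ⁻¹(4) = 4

σ⁻¹ = [2 3 1 4]


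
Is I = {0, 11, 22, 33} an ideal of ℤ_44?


Check ideal conditions for I = {0, 11, 22, 33} in ℤ_44:
(1) I is an additive subgroup? Yes
(2) For r ∈ ℤ_44 and a ∈ I: r·a ∈ I? Yes

Yes, I is an ideal of ℤ_44


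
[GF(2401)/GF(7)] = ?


GF(2401) = GF(7^4), so the extension degree is 4

[GF(2401)/GF(7)] = 4


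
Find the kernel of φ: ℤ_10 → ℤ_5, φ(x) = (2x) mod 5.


Kernel = preimage of identity
ker(φ) = {x ∈ ℤ_10 : 2x ≡ 0 (mod 5)}. Since 5 | 10, φ is well-defined. The kernel is the cyclic subgroup ⟨5⟩ of ℤ_10 (order 2), i.e. {0, 5}

ker(φ) = {0, 5}


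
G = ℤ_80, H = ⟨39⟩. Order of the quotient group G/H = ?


|⟨39⟩| = n / gcd(39, 80) = 80 / 1 = 80
H is normal (ℤ_80 is abelian).
|G/H| = |G| / |H| = 80 / 80 = 1

|G/H| = 1


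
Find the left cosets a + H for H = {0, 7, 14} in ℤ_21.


H = {0, 7, 14}, |H| = 3
Number of cosets = |G|/|H| = 21/3 = 7
0 + H = {0, 7, 14}
1 + H = {1, 8, 15}
2 + H = {2, 9, 16}
3 + H = {3, 10, 17}
4 + H = {4, 11, 18}
5 + H = {5, 12, 19}
6 + H = {6, 13, 20}

Cosets: 0+H={0,7,14}; 1+H={1,8,15}; 2+H={2,9,16}; 3+H={3,10,17}; 4+H={4,11,18}; 5+H={5,12,19}; 6+H={6,13,20}


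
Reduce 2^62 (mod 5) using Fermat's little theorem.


Fermat's little theorem: if p is prime and gcd(a,p)=1, then a^(p-1) ≡ 1 (mod p)
p = 5 is prime, gcd(2,5) = 1
Reduce exponent: 62 mod 4 = 2
So 2^62 ≡ 2^2 (mod 5)
2^2 mod 5 = 4

2^62 ≡ 4 (mod 5)


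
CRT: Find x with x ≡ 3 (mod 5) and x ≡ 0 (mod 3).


m₁ = 5, m₂ = 3, gcd = 1, so CRT applies. M = m₁·m₂ = 15
Let M₁ = M/m₁ = 3, M₂ = M/m₂ = 5
Find y₁ ≡ M₁⁻¹ (mod m₁): 3⁻¹ ≡ 2 (mod 5)
Find y₂ ≡ M₂⁻¹ (mod m₂): 5⁻¹ ≡ 2 (mod 3)
x = a₁·M₁·y₁ + a₂·M₂·y₂ = 3·3·2 + 0·5·2 = 18
Reduce mod 15: x ≡ 3
Check: 3 mod 5 = 3 ✓, 3 mod 3 = 0 ✓

x ≡ 3 (mod 15)


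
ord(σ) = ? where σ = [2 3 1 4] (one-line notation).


Cycle decomposition: (1 2 3)
Cycle lengths: 3
Order = lcm(3) = 3

ord(σ) = 3


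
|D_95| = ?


|D_n| = 2n (n rotations and n reflections)
|D_95| = 2×95 = 190

|D_95| = 190


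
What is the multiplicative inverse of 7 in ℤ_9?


Use the extended Euclidean algorithm to write 1 = 7·s + 9·t; then s mod 9 is the inverse.
Euclidean algorithm:
  7 = 0·9 + 7
  9 = 1·7 + 2
  7 = 3·2 + 1
  2 = 2·1 + 0
gcd(7,9) = 1
Back-substitution gives: 7·(4) + 9·(-3) = 1
So 7⁻¹ ≡ 4 ≡ 4 (mod 9)
Check: 7 × 4 = 28 ≡ 1 (mod 9) ✓

7⁻¹ ≡ 4 (mod 9)


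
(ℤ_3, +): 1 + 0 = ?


Operation: addition mod 3
1 + 0 = (a + b) mod 3 with a = 1, b = 0

1 + 0 = 1


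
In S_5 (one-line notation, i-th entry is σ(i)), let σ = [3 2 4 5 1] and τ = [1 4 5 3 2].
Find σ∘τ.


σ∘τ: apply τ first, then σ
1 →τ 1 →σ 3
2 →τ 4 →σ 5
3 →τ 5 →σ 1
4 →τ 3 →σ 4
5 →τ 2 →σ 2

σ∘τ = [3 5 1 4 2]


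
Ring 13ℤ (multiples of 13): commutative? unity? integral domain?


13ℤ is a commutative ring under +,× but has no multiplicative identity (1 ∉ 13ℤ); it has no zero divisors, but without unity it is not an integral domain
Commutative: Yes
Integral domain: No
Has unity: No

13ℤ (multiples of 13): Commutative=Yes, Unity=No


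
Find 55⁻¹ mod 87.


Use the extended Euclidean algorithm to write 1 = 55·s + 87·t; then s mod 87 is the inverse.
Euclidean algorithm:
  55 = 0·87 + 55
  87 = 1·55 + 32
  55 = 1·32 + 23
  32 = 1·23 + 9
  23 = 2·9 + 5
  9 = 1·5 + 4
  5 = 1·4 + 1
  4 = 4·1 + 0
gcd(55,87) = 1
Back-substitution gives: 55·(19) + 87·(-12) = 1
So 55⁻¹ ≡ 19 ≡ 19 (mod 87)
Check: 55 × 19 = 1045 ≡ 1 (mod 87) ✓

55⁻¹ ≡ 19 (mod 87)


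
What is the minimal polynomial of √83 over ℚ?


√83 satisfies x² - 83 = 0, irreducible over ℚ since 83 is squarefree

Minimal polynomial: x² - 83


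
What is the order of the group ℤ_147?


ℤ_n has n elements.

|ℤ_147| = 147


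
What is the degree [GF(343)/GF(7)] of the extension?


GF(343) = GF(7^3), so the extension degree is 3

[GF(343)/GF(7)] = 3


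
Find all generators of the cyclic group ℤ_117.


g generates ℤ_n iff gcd(g,n) = 1
Prime factors of 117: 3, 13
Generators are g ∈ {1,...,116} not divisible by any of these primes.
Generators: {1, 2, 4, 5, 7, 8, 10, 11, 14, 16, 17, 19, 20, 22, 23, 25, 28, 29, 31, 32, 34, 35, 37, 38, 40, 41, 43, 44, 46, 47, 49, 50, 53, 55, 56, 58, 59, 61, 62, 64, 67, 68, 70, 71, 73, 74, 76, 77, 79, 80, 82, 83, 85, 86, 88, 89, 92, 94, 95, 97, 98, 100, 101, 103, 106, 107, 109, 110, 112, 113, 115, 116}
Number of generators = φ(117) = 72

Generators of ℤ_117 = {1, 2, 4, 5, 7, 8, 10, 11, 14, 16, 17, 19, 20, 22, 23, 25, 28, 29, 31, 32, 34, 35, 37, 38, 40, 41, 43, 44, 46, 47, 49, 50, 53, 55, 56, 58, 59, 61, 62, 64, 67, 68, 70, 71, 73, 74, 76, 77, 79, 80, 82, 83, 85, 86, 88, 89, 92, 94, 95, 97, 98, 100, 101, 103, 106, 107, 109, 110, 112, 113, 115, 116}


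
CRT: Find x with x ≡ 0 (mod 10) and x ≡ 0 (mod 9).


m₁ = 10, m₂ = 9, gcd = 1, so CRT applies. M = m₁·m₂ = 90
Let M₁ = M/m₁ = 9, M₂ = M/m₂ = 10
Find y₁ ≡ M₁⁻¹ (mod m₁): 9⁻¹ ≡ 9 (mod 10)
Find y₂ ≡ M₂⁻¹ (mod m₂): 10⁻¹ ≡ 1 (mod 9)
x = a₁·M₁·y₁ + a₂·M₂·y₂ = 0·9·9 + 0·10·1 = 0
Reduce mod 90: x ≡ 0
Check: 0 mod 10 = 0 ✓, 0 mod 9 = 0 ✓

x ≡ 0 (mod 90)


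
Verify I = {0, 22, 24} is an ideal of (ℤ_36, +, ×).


Check ideal conditions for I = {0, 22, 24} in ℤ_36:
(1) I is an additive subgroup? No
(2) For r ∈ ℤ_36 and a ∈ I: r·a ∈ I? No  [counterexample: r=2, a=22, r·a mod 36 = 8 ∉ I]

No, I is not an ideal of ℤ_36


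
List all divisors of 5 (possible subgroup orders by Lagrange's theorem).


Lagrange's theorem: |H| divides |G|
|G| = 5
Divisors of 5: 1, 5

Possible subgroup orders: {1, 5}


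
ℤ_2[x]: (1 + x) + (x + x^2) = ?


Add coefficients mod 2:
x^0: 1 + 0 = 1 (mod 2)
x^1: 1 + 1 = 0 (mod 2)
x^2: 0 + 1 = 1 (mod 2)
Result: 1 + x^2

f + g = 1 + x^2


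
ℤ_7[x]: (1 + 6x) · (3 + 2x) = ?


Expand and collect like terms; reduce coefficients mod 7:
x^0: 1·3 = 3 ≡ 3 (mod 7)
x^1: 1·2 + 6·3 = 20 ≡ 6 (mod 7)
x^2: 6·2 = 12 ≡ 5 (mod 7)
Result: 3 + 6x + 5x^2

f · g = 3 + 6x + 5x^2


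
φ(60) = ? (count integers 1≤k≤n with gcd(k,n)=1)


Factor n: 60 = 2^2 × 3 × 5
φ(n) = n · ∏(1 - 1/p) over distinct primes p | n
φ(60) = 60 · (1 - 1/2) · (1 - 1/3) · (1 - 1/5) = 16

φ(60) = 16


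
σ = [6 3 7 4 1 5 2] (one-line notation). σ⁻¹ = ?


To find σ⁻¹, swap domain and range:
σ(1) = 6 → σ⁻¹(6) = 1
σ(2) = 3 → σ⁻¹(3) = 2
σ(3) = 7 → σ⁻¹(7) = 3
σ(4) = 4 → σ⁻¹(4) = 4
σ(5) = 1 → σ⁻¹(1) = 5
σ(6) = 5 → σ⁻¹(5) = 6
σ(7) = 2 → σ⁻¹(2) = 7

σ⁻¹ = [5 7 2 4 6 1 3]


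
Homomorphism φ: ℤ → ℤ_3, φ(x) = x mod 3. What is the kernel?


Kernel = preimage of identity
ker(φ) = {x ∈ ℤ : x ≡ 0 (mod 3)} = 3ℤ = {0, ±3, ±6, ...}

ker(φ) = 3ℤ


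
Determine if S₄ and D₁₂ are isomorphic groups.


Comparing S₄ and D₁₂:
S₄ has trivial center; D₁₂ has center {e, r⁶}

No, S₄ ≇ D₁₂


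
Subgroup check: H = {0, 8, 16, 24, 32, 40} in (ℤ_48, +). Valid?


Subgroup test for H = {0, 8, 16, 24, 32, 40} in (ℤ_48, +):
(1) 0 ∈ H? Yes
(2) Closure: for all a,b ∈ H, (a+b) mod 48 ∈ H? Yes
(3) Inverses: for all a ∈ H, -a mod 48 ∈ H? Yes

Yes, H is a subgroup of ℤ_48


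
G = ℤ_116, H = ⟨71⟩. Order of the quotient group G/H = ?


|⟨71⟩| = n / gcd(71, 116) = 116 / 1 = 116
H is normal (ℤ_116 is abelian).
|G/H| = |G| / |H| = 116 / 116 = 1

|G/H| = 1


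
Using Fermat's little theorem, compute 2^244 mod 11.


Fermat's little theorem: if p is prime and gcd(a,p)=1, then a^(p-1) ≡ 1 (mod p)
p = 11 is prime, gcd(2,11) = 1
Reduce exponent: 244 mod 10 = 4
So 2^244 ≡ 2^4 (mod 11)
2^4 mod 11 = 5

2^244 ≡ 5 (mod 11)


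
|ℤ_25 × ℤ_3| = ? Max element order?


|ℤ_25 × ℤ_3| = 25 × 3 = 75
Max element order = lcm(25,3) = 75
Cyclic? Yes (gcd=1)

|ℤ_25×ℤ_3| = 75, max element order = 75


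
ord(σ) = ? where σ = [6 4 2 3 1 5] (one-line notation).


Cycle decomposition: (1 6 5) (2 4 3)
Cycle lengths: 3, 3
Order = lcm(3, 3) = 3

ord(σ) = 3


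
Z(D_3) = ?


Z(G) = {g ∈ G | gx = xg for all x ∈ G}
For odd n, Z(D_n) = {e}: no nontrivial rotation commutes with all reflections

Z(D_3) = {e}


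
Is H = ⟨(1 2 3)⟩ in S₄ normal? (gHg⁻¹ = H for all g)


H = ⟨(1 2 3)⟩ in S₄
(1 4)(1 2 3)(1 4)⁻¹ = (4 2 3) ∉ ⟨(1 2 3)⟩

No, not a normal subgroup


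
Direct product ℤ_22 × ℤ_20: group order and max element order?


|ℤ_22 × ℤ_20| = 22 × 20 = 440
Max element order = lcm(22,20) = 220
Cyclic? No (gcd=2)

|ℤ_22×ℤ_20| = 440, max element order = 220


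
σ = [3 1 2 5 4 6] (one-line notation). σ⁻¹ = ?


To find σ⁻¹, swap domain and range:
σ(1) = 3 → σ⁻¹(3) = 1
σ(2) = 1 → σ⁻¹(1) = 2
σ(3) = 2 → σ⁻¹(2) = 3
σ(4) = 5 → σ⁻¹(5) = 4
σ(5) = 4 → σ⁻¹(4) = 5
σ(6) = 6 → σ⁻¹(6) = 6

σ⁻¹ = [2 3 1 5 4 6]


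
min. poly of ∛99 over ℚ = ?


∛99 satisfies x³ - 99 = 0, irreducible over ℚ (no rational root; 99 is not a perfect cube)

Minimal polynomial: x³ - 99


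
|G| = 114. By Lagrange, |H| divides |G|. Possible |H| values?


Lagrange's theorem: |H| divides |G|
|G| = 114
Divisors of 114: 1, 2, 3, 6, 19, 38, 57, 114

Possible subgroup orders: {1, 2, 3, 6, 19, 38, 57, 114}


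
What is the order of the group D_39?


|D_n| = 2n (n rotations and n reflections)
|D_39| = 2×39 = 78

|D_39| = 78


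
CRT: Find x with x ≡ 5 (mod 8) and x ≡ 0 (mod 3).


m₁ = 8, m₂ = 3, gcd = 1, so CRT applies. M = m₁·m₂ = 24
Let M₁ = M/m₁ = 3, M₂ = M/m₂ = 8
Find y₁ ≡ M₁⁻¹ (mod m₁): 3⁻¹ ≡ 3 (mod 8)
Find y₂ ≡ M₂⁻¹ (mod m₂): 8⁻¹ ≡ 2 (mod 3)
x = a₁·M₁·y₁ + a₂·M₂·y₂ = 5·3·3 + 0·8·2 = 45
Reduce mod 24: x ≡ 21
Check: 21 mod 8 = 5 ✓, 21 mod 3 = 0 ✓

x ≡ 21 (mod 24)


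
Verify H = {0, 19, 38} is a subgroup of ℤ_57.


Subgroup test for H = {0, 19, 38} in (ℤ_57, +):
(1) 0 ∈ H? Yes
(2) Closure: for all a,b ∈ H, (a+b) mod 57 ∈ H? Yes
(3) Inverses: for all a ∈ H, -a mod 57 ∈ H? Yes

Yes, H is a subgroup of ℤ_57


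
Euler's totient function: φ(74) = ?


Factor n: 74 = 2 × 37
φ(n) = n · ∏(1 - 1/p) over distinct primes p | n
φ(74) = 74 · (1 - 1/2) · (1 - 1/37) = 36

φ(74) = 36


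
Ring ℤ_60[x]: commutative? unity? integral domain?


ℤ_60 has zero divisors (2·30 ≡ 0), and these lift to constant zero divisors in ℤ_60[x]; so not an integral domain
Commutative: Yes
Integral domain: No
Has unity: Yes

ℤ_60[x]: Commutative=Yes, Unity=Yes


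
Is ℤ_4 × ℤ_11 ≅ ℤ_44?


Comparing ℤ_4 × ℤ_11 and ℤ_44:
gcd(4,11) = 1, so ℤ_4 × ℤ_11 ≅ ℤ_44 (CRT)

Yes, ℤ_4 × ℤ_11 ≅ ℤ_44


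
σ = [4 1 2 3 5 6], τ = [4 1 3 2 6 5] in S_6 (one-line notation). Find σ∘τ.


σ∘τ: apply τ first, then σ
1 →τ 4 →σ 3
2 →τ 1 →σ 4
3 →τ 3 →σ 2
4 →τ 2 →σ 1
5 →τ 6 →σ 6
6 →τ 5 →σ 5

σ∘τ = [3 4 2 1 6 5]


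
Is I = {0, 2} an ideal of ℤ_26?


Check ideal conditions for I = {0, 2} in ℤ_26:
(1) I is an additive subgroup? No
(2) For r ∈ ℤ_26 and a ∈ I: r·a ∈ I? No  [counterexample: r=2, a=2, r·a mod 26 = 4 ∉ I]

No, I is not an ideal of ℤ_26


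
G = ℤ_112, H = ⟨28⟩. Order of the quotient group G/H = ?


|⟨28⟩| = n / gcd(28, 112) = 112 / 28 = 4
H is normal (ℤ_112 is abelian).
|G/H| = |G| / |H| = 112 / 4 = 28

|G/H| = 28


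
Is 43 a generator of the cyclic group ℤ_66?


g generates ℤ_n iff gcd(g, n) = 1
gcd(43, 66) = 1
Since gcd = 1, 43 is a generator.

Yes, 43 generates ℤ_66


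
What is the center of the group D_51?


Z(G) = {g ∈ G | gx = xg for all x ∈ G}
For odd n, Z(D_n) = {e}: no nontrivial rotation commutes with all reflections

Z(D_51) = {e}


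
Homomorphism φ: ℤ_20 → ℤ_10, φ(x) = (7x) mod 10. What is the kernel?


Kernel = preimage of identity
ker(φ) = {x ∈ ℤ_20 : 7x ≡ 0 (mod 10)}. Since 10 | 20, φ is well-defined. The kernel is the cyclic subgroup ⟨10⟩ of ℤ_20 (order 2), i.e. {0, 10}

ker(φ) = {0, 10}


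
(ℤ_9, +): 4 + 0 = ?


Operation: addition mod 9
4 + 0 = (a + b) mod 9 with a = 4, b = 0

4 + 0 = 4


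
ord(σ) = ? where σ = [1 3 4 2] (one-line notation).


Cycle decomposition: (2 3 4)
Cycle lengths: 3
Order = lcm(3) = 3

ord(σ) = 3


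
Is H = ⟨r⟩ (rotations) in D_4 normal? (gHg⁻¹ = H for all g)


H = ⟨r⟩ (rotations) in D_4
The rotation subgroup ⟨r⟩ has index 2 in D_4, so it is normal

Yes, normal subgroup


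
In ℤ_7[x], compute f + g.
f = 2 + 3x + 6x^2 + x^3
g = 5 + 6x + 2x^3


Add coefficients mod 7:
x^0: 2 + 5 = 0 (mod 7)
x^1: 3 + 6 = 2 (mod 7)
x^2: 6 + 0 = 6 (mod 7)
x^3: 1 + 2 = 3 (mod 7)
Result: 2x + 6x^2 + 3x^3

f + g = 2x + 6x^2 + 3x^3


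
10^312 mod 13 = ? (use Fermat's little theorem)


Fermat's little theorem: if p is prime and gcd(a,p)=1, then a^(p-1) ≡ 1 (mod p)
p = 13 is prime, gcd(10,13) = 1
Reduce exponent: 312 mod 12 = 0
So 10^312 ≡ 10^0 (mod 13)
10^0 = 1

10^312 ≡ 1 (mod 13)


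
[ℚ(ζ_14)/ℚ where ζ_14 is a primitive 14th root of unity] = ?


[ℚ(ζ_n):ℚ] = deg Φ_n(x) = φ(n). Here φ(14) = 6

[ℚ(ζ_14)/ℚ where ζ_14 is a primitive 14th root of unity] = 6


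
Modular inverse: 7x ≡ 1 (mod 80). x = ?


Use the extended Euclidean algorithm to write 1 = 7·s + 80·t; then s mod 80 is the inverse.
Euclidean algorithm:
  7 = 0·80 + 7
  80 = 11·7 + 3
  7 = 2·3 + 1
  3 = 3·1 + 0
gcd(7,80) = 1
Back-substitution gives: 7·(23) + 80·(-2) = 1
So 7⁻¹ ≡ 23 ≡ 23 (mod 80)
Check: 7 × 23 = 161 ≡ 1 (mod 80) ✓

7⁻¹ ≡ 23 (mod 80)


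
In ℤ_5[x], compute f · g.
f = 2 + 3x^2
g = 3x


Expand and collect like terms; reduce coefficients mod 5:
x^0: 2·0 = 0 ≡ 0 (mod 5)
x^1: 2·3 + 0·0 = 6 ≡ 1 (mod 5)
x^2: 0·3 + 3·0 = 0 ≡ 0 (mod 5)
x^3: 3·3 = 9 ≡ 4 (mod 5)
Result: x + 4x^3

f · g = x + 4x^3


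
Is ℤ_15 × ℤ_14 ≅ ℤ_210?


Comparing ℤ_15 × ℤ_14 and ℤ_210:
gcd(15,14) = 1, so ℤ_15 × ℤ_14 ≅ ℤ_210 (CRT)

Yes, ℤ_15 × ℤ_14 ≅ ℤ_210


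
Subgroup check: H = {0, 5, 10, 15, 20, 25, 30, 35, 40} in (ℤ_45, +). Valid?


Subgroup test for H = {0, 5, 10, 15, 20, 25, 30, 35, 40} in (ℤ_45, +):
(1) 0 ∈ H? Yes
(2) Closure: for all a,b ∈ H, (a+b) mod 45 ∈ H? Yes
(3) Inverses: for all a ∈ H, -a mod 45 ∈ H? Yes

Yes, H is a subgroup of ℤ_45


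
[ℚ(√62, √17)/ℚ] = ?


[ℚ(√62,√17):ℚ] = [ℚ(√62,√17):ℚ(√62)]·[ℚ(√62):ℚ] = 2·2 = 4

[ℚ(√62, √17)/ℚ] = 4


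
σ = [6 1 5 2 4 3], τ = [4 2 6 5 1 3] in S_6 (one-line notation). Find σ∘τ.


σ∘τ: apply τ first, then σ
1 →τ 4 →σ 2
2 →τ 2 →σ 1
3 →τ 6 →σ 3
4 →τ 5 →σ 4
5 →τ 1 →σ 6
6 →τ 3 →σ 5

σ∘τ = [2 1 3 4 6 5]


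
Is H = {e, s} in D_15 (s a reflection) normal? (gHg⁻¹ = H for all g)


H = {e, s} in D_15 (s a reflection)
r·s·r⁻¹ = sr⁻² ≠ s for n ≥ 3, so {e, s} is not closed under conjugation

No, not a normal subgroup


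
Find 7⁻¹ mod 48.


Use the extended Euclidean algorithm to write 1 = 7·s + 48·t; then s mod 48 is the inverse.
Euclidean algorithm:
  7 = 0·48 + 7
  48 = 6·7 + 6
  7 = 1·6 + 1
  6 = 6·1 + 0
gcd(7,48) = 1
Back-substitution gives: 7·(7) + 48·(-1) = 1
So 7⁻¹ ≡ 7 ≡ 7 (mod 48)
Check: 7 × 7 = 49 ≡ 1 (mod 48) ✓

7⁻¹ ≡ 7 (mod 48)


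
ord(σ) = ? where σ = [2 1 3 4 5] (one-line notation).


Cycle decomposition: (1 2)
Cycle lengths: 2
Order = lcm(2) = 2

ord(σ) = 2


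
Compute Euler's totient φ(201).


Factor n: 201 = 3 × 67
φ(n) = n · ∏(1 - 1/p) over distinct primes p | n
φ(201) = 201 · (1 - 1/3) · (1 - 1/67) = 132

φ(201) = 132


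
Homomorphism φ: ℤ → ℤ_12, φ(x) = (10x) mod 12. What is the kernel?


Kernel = preimage of identity
ker(φ) = {x ∈ ℤ : 10x ≡ 0 (mod 12)}. gcd(10,12) = 2, so 10x ≡ 0 (mod 12) ⟺ x ≡ 0 (mod 12/2 = 6). Hence ker(φ) = 6ℤ

ker(φ) = 6ℤ


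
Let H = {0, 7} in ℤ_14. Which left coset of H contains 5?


5 + H = {5 + h (mod 14) : h ∈ H}
5+0=5, 5+7=12

5 + H = {5, 12}


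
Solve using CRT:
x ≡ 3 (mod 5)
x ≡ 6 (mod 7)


m₁ = 5, m₂ = 7, gcd = 1, so CRT applies. M = m₁·m₂ = 35
Let M₁ = M/m₁ = 7, M₂ = M/m₂ = 5
Find y₁ ≡ M₁⁻¹ (mod m₁): 7⁻¹ ≡ 3 (mod 5)
Find y₂ ≡ M₂⁻¹ (mod m₂): 5⁻¹ ≡ 3 (mod 7)
x = a₁·M₁·y₁ + a₂·M₂·y₂ = 3·7·3 + 6·5·3 = 153
Reduce mod 35: x ≡ 13
Check: 13 mod 5 = 3 ✓, 13 mod 7 = 6 ✓

x ≡ 13 (mod 35)


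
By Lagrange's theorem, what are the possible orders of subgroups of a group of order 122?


Lagrange's theorem: |H| divides |G|
|G| = 122
Divisors of 122: 1, 2, 61, 122

Possible subgroup orders: {1, 2, 61, 122}


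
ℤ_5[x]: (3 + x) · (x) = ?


Expand and collect like terms; reduce coefficients mod 5:
x^0: 3·0 = 0 ≡ 0 (mod 5)
x^1: 3·1 + 1·0 = 3 ≡ 3 (mod 5)
x^2: 1·1 = 1 ≡ 1 (mod 5)
Result: 3x + x^2

f · g = 3x + x^2


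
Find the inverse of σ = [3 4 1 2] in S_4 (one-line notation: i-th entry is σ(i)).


To find σ⁻¹, swap domain and range:
σ(1) = 3 → σ⁻¹(3) = 1
σ(2) = 4 → σ⁻¹(4) = 2
σ(3) = 1 → σ⁻¹(1) = 3
σ(4) = 2 → σ⁻¹(2) = 4

σ⁻¹ = [3 4 1 2]


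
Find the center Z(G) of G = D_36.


Z(G) = {g ∈ G | gx = xg for all x ∈ G}
For even n, Z(D_n) = {e, r^(n/2)}: the 180° rotation r^18 commutes with every reflection and rotation

Z(D_36) = {e, r^18}


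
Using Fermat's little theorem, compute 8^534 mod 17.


Fermat's little theorem: if p is prime and gcd(a,p)=1, then a^(p-1) ≡ 1 (mod p)
p = 17 is prime, gcd(8,17) = 1
Reduce exponent: 534 mod 16 = 6
So 8^534 ≡ 8^6 (mod 17)
8^6 mod 17 = 4

8^534 ≡ 4 (mod 17)


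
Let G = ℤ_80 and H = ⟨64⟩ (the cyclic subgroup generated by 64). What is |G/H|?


|⟨64⟩| = n / gcd(64, 80) = 80 / 16 = 5
H is normal (ℤ_80 is abelian).
|G/H| = |G| / |H| = 80 / 5 = 16

|G/H| = 16


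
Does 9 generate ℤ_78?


g generates ℤ_n iff gcd(g, n) = 1
gcd(9, 78) = 3
Since gcd = 3 ≠ 1, ⟨9⟩ has order 26 < 78, so 9 is not a generator.

No, 9 does not generate ℤ_78


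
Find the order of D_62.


|D_n| = 2n (n rotations and n reflections)
|D_62| = 2×62 = 124

|D_62| = 124


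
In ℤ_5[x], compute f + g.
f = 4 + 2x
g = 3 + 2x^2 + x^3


Add coefficients mod 5:
x^0: 4 + 3 = 2 (mod 5)
x^1: 2 + 0 = 2 (mod 5)
x^2: 0 + 2 = 2 (mod 5)
x^3: 0 + 1 = 1 (mod 5)
Result: 2 + 2x + 2x^2 + x^3

f + g = 2 + 2x + 2x^2 + x^3


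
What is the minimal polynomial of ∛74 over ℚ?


∛74 satisfies x³ - 74 = 0, irreducible over ℚ (no rational root; 74 is not a perfect cube)

Minimal polynomial: x³ - 74


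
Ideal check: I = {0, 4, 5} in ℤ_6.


Check ideal conditions for I = {0, 4, 5} in ℤ_6:
(1) I is an additive subgroup? No
(2) For r ∈ ℤ_6 and a ∈ I: r·a ∈ I? No  [counterexample: r=2, a=4, r·a mod 6 = 2 ∉ I]

No, I is not an ideal of ℤ_6


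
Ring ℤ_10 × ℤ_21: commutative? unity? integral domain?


Direct product ring; commutative with unity (1,1); but (1,0)·(0,1) = (0,0) gives zero divisors, so not an integral domain
Commutative: Yes
Integral domain: No
Has unity: Yes

ℤ_10 × ℤ_21: Commutative=Yes, Unity=Yes


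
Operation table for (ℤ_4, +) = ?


Elements: {0, 1, 2, 3}
Operation: addition mod 4
Entry (a, b) = (a + b) mod 4

Cayley table:
  | 0 | 1 | 2 | 3
0 | 0 | 1 | 2 | 3
1 | 1 | 2 | 3 | 0
2 | 2 | 3 | 0 | 1
3 | 3 | 0 | 1 | 2


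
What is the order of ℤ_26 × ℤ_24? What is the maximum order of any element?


|ℤ_26 × ℤ_24| = 26 × 24 = 624
Max element order = lcm(26,24) = 312
Cyclic? No (gcd=2)

|ℤ_26×ℤ_24| = 624, max element order = 312


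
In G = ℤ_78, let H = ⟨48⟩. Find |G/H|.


|⟨48⟩| = n / gcd(48, 78) = 78 / 6 = 13
H is normal (ℤ_78 is abelian).
|G/H| = |G| / |H| = 78 / 13 = 6

|G/H| = 6


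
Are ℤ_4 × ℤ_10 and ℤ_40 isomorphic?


Comparing ℤ_4 × ℤ_10 and ℤ_40:
gcd(4,10) = 2 ≠ 1. Max element order in ℤ_4×ℤ_10 is lcm(4,10) = 20 < 40, so it has no element of order 40

No, ℤ_4 × ℤ_10 ≇ ℤ_40


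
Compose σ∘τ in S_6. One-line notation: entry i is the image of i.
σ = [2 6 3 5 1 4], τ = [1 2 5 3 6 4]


σ∘τ: apply τ first, then σ
1 →τ 1 →σ 2
2 →τ 2 →σ 6
3 →τ 5 →σ 1
4 →τ 3 →σ 3
5 →τ 6 →σ 4
6 →τ 4 →σ 5

σ∘τ = [2 6 1 3 4 5]


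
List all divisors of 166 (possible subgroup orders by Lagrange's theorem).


Lagrange's theorem: |H| divides |G|
|G| = 166
Divisors of 166: 1, 2, 83, 166

Possible subgroup orders: {1, 2, 83, 166}


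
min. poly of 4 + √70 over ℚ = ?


Let α = 4 + √70. Then α - 4 = √70, so (α - 4)² = 70, giving α² - 8α - 54 = 0. Degree 2 and α ∉ ℚ, so this is the minimal polynomial.

Minimal polynomial: x² - 8x - 54


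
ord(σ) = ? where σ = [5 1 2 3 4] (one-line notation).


Cycle decomposition: (1 5 4 3 2)
Cycle lengths: 5
Order = lcm(5) = 5

ord(σ) = 5


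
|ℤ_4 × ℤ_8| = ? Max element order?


|ℤ_4 × ℤ_8| = 4 × 8 = 32
Max element order = lcm(4,8) = 8
Cyclic? No (gcd=4)

|ℤ_4×ℤ_8| = 32, max element order = 8


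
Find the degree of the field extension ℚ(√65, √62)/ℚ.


[ℚ(√65,√62):ℚ] = [ℚ(√65,√62):ℚ(√65)]·[ℚ(√65):ℚ] = 2·2 = 4

[ℚ(√65, √62)/ℚ] = 4


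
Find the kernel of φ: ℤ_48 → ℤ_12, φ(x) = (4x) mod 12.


Kernel = preimage of identity
ker(φ) = {x ∈ ℤ_48 : 4x ≡ 0 (mod 12)}. Since 12 | 48, φ is well-defined. The kernel is the cyclic subgroup ⟨3⟩ of ℤ_48 (order 16), i.e. {0, 3, 6, 9, 12, 15, 18, 21, 24, 27, 30, 33, 36, 39, 42, 45}

ker(φ) = {0, 3, 6, 9, 12, 15, 18, 21, 24, 27, 30, 33, 36, 39, 42, 45}


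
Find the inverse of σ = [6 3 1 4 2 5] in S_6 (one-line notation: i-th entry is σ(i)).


To find σ⁻¹, swap domain and range:
σ(1) = 6 → σ⁻¹(6) = 1
σ(2) = 3 → σ⁻¹(3) = 2
σ(3) = 1 → σ⁻¹(1) = 3
σ(4) = 4 → σ⁻¹(4) = 4
σ(5) = 2 → σ⁻¹(2) = 5
σ(6) = 5 → σ⁻¹(5) = 6

σ⁻¹ = [3 5 2 4 6 1]


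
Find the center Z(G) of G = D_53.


Z(G) = {g ∈ G | gx = xg for all x ∈ G}
For odd n, Z(D_n) = {e}: no nontrivial rotation commutes with all reflections

Z(D_53) = {e}


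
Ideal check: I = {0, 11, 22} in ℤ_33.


Check ideal conditions for I = {0, 11, 22} in ℤ_33:
(1) I is an additive subgroup? Yes
(2) For r ∈ ℤ_33 and a ∈ I: r·a ∈ I? Yes

Yes, I is an ideal of ℤ_33


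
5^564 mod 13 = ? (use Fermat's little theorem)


Fermat's little theorem: if p is prime and gcd(a,p)=1, then a^(p-1) ≡ 1 (mod p)
p = 13 is prime, gcd(5,13) = 1
Reduce exponent: 564 mod 12 = 0
So 5^564 ≡ 5^0 (mod 13)
5^0 = 1

5^564 ≡ 1 (mod 13)


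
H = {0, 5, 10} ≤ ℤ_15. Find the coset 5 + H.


5 + H = {5 + h (mod 15) : h ∈ H}
5+0=5, 5+5=10, 5+10=0
5 + H = {0, 5, 10} = 0 + H

5 + H = {0, 5, 10}


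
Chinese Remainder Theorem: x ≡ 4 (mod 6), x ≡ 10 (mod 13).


m₁ = 6, m₂ = 13, gcd = 1, so CRT applies. M = m₁·m₂ = 78
Let M₁ = M/m₁ = 13, M₂ = M/m₂ = 6
Find y₁ ≡ M₁⁻¹ (mod m₁): 13⁻¹ ≡ 1 (mod 6)
Find y₂ ≡ M₂⁻¹ (mod m₂): 6⁻¹ ≡ 11 (mod 13)
x = a₁·M₁·y₁ + a₂·M₂·y₂ = 4·13·1 + 10·6·11 = 712
Reduce mod 78: x ≡ 10
Check: 10 mod 6 = 4 ✓, 10 mod 13 = 10 ✓

x ≡ 10 (mod 78)


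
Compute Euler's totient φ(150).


Factor n: 150 = 2 × 3 × 5^2
φ(n) = n · ∏(1 - 1/p) over distinct primes p | n
φ(150) = 150 · (1 - 1/2) · (1 - 1/3) · (1 - 1/5) = 40

φ(150) = 40


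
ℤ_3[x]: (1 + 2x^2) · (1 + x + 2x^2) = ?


Expand and collect like terms; reduce coefficients mod 3:
x^0: 1·1 = 1 ≡ 1 (mod 3)
x^1: 1·1 + 0·1 = 1 ≡ 1 (mod 3)
x^2: 1·2 + 0·1 + 2·1 = 4 ≡ 1 (mod 3)
x^3: 0·2 + 2·1 = 2 ≡ 2 (mod 3)
x^4: 2·2 = 4 ≡ 1 (mod 3)
Result: 1 + x + x^2 + 2x^3 + x^4

f · g = 1 + x + x^2 + 2x^3 + x^4


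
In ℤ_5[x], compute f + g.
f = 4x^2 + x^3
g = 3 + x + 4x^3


Add coefficients mod 5:
x^0: 0 + 3 = 3 (mod 5)
x^1: 0 + 1 = 1 (mod 5)
x^2: 4 + 0 = 4 (mod 5)
x^3: 1 + 4 = 0 (mod 5)
Result: 3 + x + 4x^2

f + g = 3 + x + 4x^2


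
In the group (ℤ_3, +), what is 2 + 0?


Operation: addition mod 3
2 + 0 = (a + b) mod 3 with a = 2, b = 0

2 + 0 = 2


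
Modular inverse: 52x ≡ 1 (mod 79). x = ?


Use the extended Euclidean algorithm to write 1 = 52·s + 79·t; then s mod 79 is the inverse.
Euclidean algorithm:
  52 = 0·79 + 52
  79 = 1·52 + 27
  52 = 1·27 + 25
  27 = 1·25 + 2
  25 = 12·2 + 1
  2 = 2·1 + 0
gcd(52,79) = 1
Back-substitution gives: 52·(38) + 79·(-25) = 1
So 52⁻¹ ≡ 38 ≡ 38 (mod 79)
Check: 52 × 38 = 1976 ≡ 1 (mod 79) ✓

52⁻¹ ≡ 38 (mod 79)


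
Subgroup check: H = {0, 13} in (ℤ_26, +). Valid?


Subgroup test for H = {0, 13} in (ℤ_26, +):
(1) 0 ∈ H? Yes
(2) Closure: for all a,b ∈ H, (a+b) mod 26 ∈ H? Yes
(3) Inverses: for all a ∈ H, -a mod 26 ∈ H? Yes

Yes, H is a subgroup of ℤ_26


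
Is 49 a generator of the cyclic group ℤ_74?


g generates ℤ_n iff gcd(g, n) = 1
gcd(49, 74) = 1
Since gcd = 1, 49 is a generator.

Yes, 49 generates ℤ_74


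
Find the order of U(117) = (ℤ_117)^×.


U(n) is the group of units mod n; |U(n)| = φ(n)
|U(117)| = φ(117) = 72

|U(117) = (ℤ_117)^×| = 72


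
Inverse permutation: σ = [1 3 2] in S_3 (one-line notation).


To find σ⁻¹, swap domain and range:
σ(1) = 1 → σ⁻¹(1) = 1
σ(2) = 3 → σ⁻¹(3) = 2
σ(3) = 2 → σ⁻¹(2) = 3

σ⁻¹ = [1 3 2]


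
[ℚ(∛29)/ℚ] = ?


∛29 has minimal polynomial x³ - 29 (irreducible over ℚ since 29 is not a perfect cube)

[ℚ(∛29)/ℚ] = 3


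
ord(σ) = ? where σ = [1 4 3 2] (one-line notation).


Cycle decomposition: (2 4)
Cycle lengths: 2
Order = lcm(2) = 2

ord(σ) = 2


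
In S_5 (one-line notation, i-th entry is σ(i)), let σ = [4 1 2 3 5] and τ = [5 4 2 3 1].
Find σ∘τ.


σ∘τ: apply τ first, then σ
1 →τ 5 →σ 5
2 →τ 4 →σ 3
3 →τ 2 →σ 1
4 →τ 3 →σ 2
5 →τ 1 →σ 4

σ∘τ = [5 3 1 2 4]


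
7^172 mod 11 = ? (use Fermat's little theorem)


Fermat's little theorem: if p is prime and gcd(a,p)=1, then a^(p-1) ≡ 1 (mod p)
p = 11 is prime, gcd(7,11) = 1
Reduce exponent: 172 mod 10 = 2
So 7^172 ≡ 7^2 (mod 11)
7^2 mod 11 = 5

7^172 ≡ 5 (mod 11)


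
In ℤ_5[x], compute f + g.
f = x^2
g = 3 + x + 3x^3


Add coefficients mod 5:
x^0: 0 + 3 = 3 (mod 5)
x^1: 0 + 1 = 1 (mod 5)
x^2: 1 + 0 = 1 (mod 5)
x^3: 0 + 3 = 3 (mod 5)
Result: 3 + x + x^2 + 3x^3

f + g = 3 + x + x^2 + 3x^3


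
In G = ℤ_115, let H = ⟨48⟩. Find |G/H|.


|⟨48⟩| = n / gcd(48, 115) = 115 / 1 = 115
H is normal (ℤ_115 is abelian).
|G/H| = |G| / |H| = 115 / 115 = 1

|G/H| = 1


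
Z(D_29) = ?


Z(G) = {g ∈ G | gx = xg for all x ∈ G}
For odd n, Z(D_n) = {e}: no nontrivial rotation commutes with all reflections

Z(D_29) = {e}


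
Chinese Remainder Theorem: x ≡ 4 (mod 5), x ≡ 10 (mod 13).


m₁ = 5, m₂ = 13, gcd = 1, so CRT applies. M = m₁·m₂ = 65
Let M₁ = M/m₁ = 13, M₂ = M/m₂ = 5
Find y₁ ≡ M₁⁻¹ (mod m₁): 13⁻¹ ≡ 2 (mod 5)
Find y₂ ≡ M₂⁻¹ (mod m₂): 5⁻¹ ≡ 8 (mod 13)
x = a₁·M₁·y₁ + a₂·M₂·y₂ = 4·13·2 + 10·5·8 = 504
Reduce mod 65: x ≡ 49
Check: 49 mod 5 = 4 ✓, 49 mod 13 = 10 ✓

x ≡ 49 (mod 65)


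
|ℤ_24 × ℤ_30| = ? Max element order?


|ℤ_24 × ℤ_30| = 24 × 30 = 720
Max element order = lcm(24,30) = 120
Cyclic? No (gcd=6)

|ℤ_24×ℤ_30| = 720, max element order = 120


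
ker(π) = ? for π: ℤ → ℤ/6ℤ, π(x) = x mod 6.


Kernel = preimage of identity
ker(π) = multiples of 6 = 6ℤ

ker(π) = 6ℤ


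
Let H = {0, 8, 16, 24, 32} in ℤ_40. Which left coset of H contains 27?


27 + H = {27 + h (mod 40) : h ∈ H}
27+0=27, 27+8=35, 27+16=3, 27+24=11, 27+32=19
27 + H = {3, 11, 19, 27, 35} = 3 + H

27 + H = {3, 11, 19, 27, 35}


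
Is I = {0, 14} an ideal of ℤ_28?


Check ideal conditions for I = {0, 14} in ℤ_28:
(1) I is an additive subgroup? Yes
(2) For r ∈ ℤ_28 and a ∈ I: r·a ∈ I? Yes

Yes, I is an ideal of ℤ_28


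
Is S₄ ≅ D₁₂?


Comparing S₄ and D₁₂:
S₄ has trivial center; D₁₂ has center {e, r⁶}

No, S₄ ≇ D₁₂


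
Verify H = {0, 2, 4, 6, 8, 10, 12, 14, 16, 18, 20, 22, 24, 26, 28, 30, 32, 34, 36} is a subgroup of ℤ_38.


Subgroup test for H = {0, 2, 4, 6, 8, 10, 12, 14, 16, 18, 20, 22, 24, 26, 28, 30, 32, 34, 36} in (ℤ_38, +):
(1) 0 ∈ H? Yes
(2) Closure: for all a,b ∈ H, (a+b) mod 38 ∈ H? Yes
(3) Inverses: for all a ∈ H, -a mod 38 ∈ H? Yes

Yes, H is a subgroup of ℤ_38


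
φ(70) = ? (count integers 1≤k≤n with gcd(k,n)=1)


Factor n: 70 = 2 × 5 × 7
φ(n) = n · ∏(1 - 1/p) over distinct primes p | n
φ(70) = 70 · (1 - 1/2) · (1 - 1/5) · (1 - 1/7) = 24

φ(70) = 24


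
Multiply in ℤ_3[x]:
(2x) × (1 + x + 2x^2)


Expand and collect like terms; reduce coefficients mod 3:
x^0: 0·1 = 0 ≡ 0 (mod 3)
x^1: 0·1 + 2·1 = 2 ≡ 2 (mod 3)
x^2: 0·2 + 2·1 = 2 ≡ 2 (mod 3)
x^3: 2·2 = 4 ≡ 1 (mod 3)
Result: 2x + 2x^2 + x^3

f · g = 2x + 2x^2 + x^3


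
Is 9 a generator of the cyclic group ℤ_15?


g generates ℤ_n iff gcd(g, n) = 1
gcd(9, 15) = 3
Since gcd = 3 ≠ 1, ⟨9⟩ has order 5 < 15, so 9 is not a generator.

No, 9 does not generate ℤ_15


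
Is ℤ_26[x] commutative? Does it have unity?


ℤ_26 has zero divisors (2·13 ≡ 0), and these lift to constant zero divisors in ℤ_26[x]; so not an integral domain
Commutative: Yes
Integral domain: No
Has unity: Yes

ℤ_26[x]: Commutative=Yes, Unity=Yes


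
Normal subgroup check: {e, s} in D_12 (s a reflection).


H = {e, s} in D_12 (s a reflection)
r·s·r⁻¹ = sr⁻² ≠ s for n ≥ 3, so {e, s} is not closed under conjugation

No, not a normal subgroup


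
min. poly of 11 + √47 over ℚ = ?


Let α = 11 + √47. Then α - 11 = √47, so (α - 11)² = 47, giving α² - 22α + 74 = 0. Degree 2 and α ∉ ℚ, so this is the minimal polynomial.

Minimal polynomial: x² - 22x + 74


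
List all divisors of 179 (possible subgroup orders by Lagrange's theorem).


Lagrange's theorem: |H| divides |G|
|G| = 179
Divisors of 179: 1, 179

Possible subgroup orders: {1, 179}


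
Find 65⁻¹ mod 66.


Use the extended Euclidean algorithm to write 1 = 65·s + 66·t; then s mod 66 is the inverse.
Euclidean algorithm:
  65 = 0·66 + 65
  66 = 1·65 + 1
  65 = 65·1 + 0
gcd(65,66) = 1
Back-substitution gives: 65·(-1) + 66·(1) = 1
So 65⁻¹ ≡ -1 ≡ 65 (mod 66)
Check: 65 × 65 = 4225 ≡ 1 (mod 66) ✓

65⁻¹ ≡ 65 (mod 66)


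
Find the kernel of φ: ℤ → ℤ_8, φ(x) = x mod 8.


Kernel = preimage of identity
ker(φ) = {x ∈ ℤ : x ≡ 0 (mod 8)} = 8ℤ = {0, ±8, ±16, ...}

ker(φ) = 8ℤ


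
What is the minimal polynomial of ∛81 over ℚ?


∛81 satisfies x³ - 81 = 0, irreducible over ℚ (no rational root; 81 is not a perfect cube)

Minimal polynomial: x³ - 81


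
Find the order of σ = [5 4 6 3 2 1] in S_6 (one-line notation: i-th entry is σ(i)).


Cycle decomposition: (1 5 2 4 3 6)
Cycle lengths: 6
Order = lcm(6) = 6

ord(σ) = 6


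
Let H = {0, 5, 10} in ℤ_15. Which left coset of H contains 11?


11 + H = {11 + h (mod 15) : h ∈ H}
11+0=11, 11+5=1, 11+10=6
11 + H = {1, 6, 11} = 1 + H

11 + H = {1, 6, 11}


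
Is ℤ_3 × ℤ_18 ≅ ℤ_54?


Comparing ℤ_3 × ℤ_18 and ℤ_54:
gcd(3,18) = 3 ≠ 1. Max element order in ℤ_3×ℤ_18 is lcm(3,18) = 18 < 54, so it has no element of order 54

No, ℤ_3 × ℤ_18 ≇ ℤ_54


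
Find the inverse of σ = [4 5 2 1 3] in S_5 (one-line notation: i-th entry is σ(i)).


To find σ⁻¹, swap domain and range:
σ(1) = 4 → σ⁻¹(4) = 1
σ(2) = 5 → σ⁻¹(5) = 2
σ(3) = 2 → σ⁻¹(2) = 3
σ(4) = 1 → σ⁻¹(1) = 4
σ(5) = 3 → σ⁻¹(3) = 5

σ⁻¹ = [4 3 5 1 2]


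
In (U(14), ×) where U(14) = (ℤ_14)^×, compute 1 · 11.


Operation: multiplication mod 14
1 · 11 = (a × b) mod 14 with a = 1, b = 11

1 · 11 = 11


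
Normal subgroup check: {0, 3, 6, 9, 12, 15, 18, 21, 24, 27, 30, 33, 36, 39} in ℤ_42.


H = {0, 3, 6, 9, 12, 15, 18, 21, 24, 27, 30, 33, 36, 39} in ℤ_42
ℤ_42 is abelian; every subgroup of an abelian group is normal

Yes, normal subgroup


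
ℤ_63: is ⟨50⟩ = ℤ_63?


g generates ℤ_n iff gcd(g, n) = 1
gcd(50, 63) = 1
Since gcd = 1, 50 is a generator.

Yes, 50 generates ℤ_63


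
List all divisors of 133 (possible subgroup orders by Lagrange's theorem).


Lagrange's theorem: |H| divides |G|
|G| = 133
Divisors of 133: 1, 7, 19, 133

Possible subgroup orders: {1, 7, 19, 133}


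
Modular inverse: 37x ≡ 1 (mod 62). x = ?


Use the extended Euclidean algorithm to write 1 = 37·s + 62·t; then s mod 62 is the inverse.
Euclidean algorithm:
  37 = 0·62 + 37
  62 = 1·37 + 25
  37 = 1·25 + 12
  25 = 2·12 + 1
  12 = 12·1 + 0
gcd(37,62) = 1
Back-substitution gives: 37·(-5) + 62·(3) = 1
So 37⁻¹ ≡ -5 ≡ 57 (mod 62)
Check: 37 × 57 = 2109 ≡ 1 (mod 62) ✓

37⁻¹ ≡ 57 (mod 62)


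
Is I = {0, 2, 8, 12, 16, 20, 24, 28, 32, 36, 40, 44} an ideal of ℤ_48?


Check ideal conditions for I = {0, 2, 8, 12, 16, 20, 24, 28, 32, 36, 40, 44} in ℤ_48:
(1) I is an additive subgroup? No
(2) For r ∈ ℤ_48 and a ∈ I: r·a ∈ I? No  [counterexample: r=2, a=2, r·a mod 48 = 4 ∉ I]

No, I is not an ideal of ℤ_48


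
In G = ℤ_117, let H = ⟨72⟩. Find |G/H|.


|⟨72⟩| = n / gcd(72, 117) = 117 / 9 = 13
H is normal (ℤ_117 is abelian).
|G/H| = |G| / |H| = 117 / 13 = 9

|G/H| = 9


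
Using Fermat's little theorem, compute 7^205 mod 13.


Fermat's little theorem: if p is prime and gcd(a,p)=1, then a^(p-1) ≡ 1 (mod p)
p = 13 is prime, gcd(7,13) = 1
Reduce exponent: 205 mod 12 = 1
So 7^205 ≡ 7^1 (mod 13)
7^1 mod 13 = 7

7^205 ≡ 7 (mod 13)


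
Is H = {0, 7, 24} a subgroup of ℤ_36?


Subgroup test for H = {0, 7, 24} in (ℤ_36, +):
(1) 0 ∈ H? Yes
(2) Closure: for all a,b ∈ H, (a+b) mod 36 ∈ H? No  [counterexample: 7 + 7 = 14 ∉ H]
(3) Inverses: for all a ∈ H, -a mod 36 ∈ H? No

No, H is not a subgroup of ℤ_36


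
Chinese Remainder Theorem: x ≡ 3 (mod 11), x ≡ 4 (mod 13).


m₁ = 11, m₂ = 13, gcd = 1, so CRT applies. M = m₁·m₂ = 143
Let M₁ = M/m₁ = 13, M₂ = M/m₂ = 11
Find y₁ ≡ M₁⁻¹ (mod m₁): 13⁻¹ ≡ 6 (mod 11)
Find y₂ ≡ M₂⁻¹ (mod m₂): 11⁻¹ ≡ 6 (mod 13)
x = a₁·M₁·y₁ + a₂·M₂·y₂ = 3·13·6 + 4·11·6 = 498
Reduce mod 143: x ≡ 69
Check: 69 mod 11 = 3 ✓, 69 mod 13 = 4 ✓

x ≡ 69 (mod 143)


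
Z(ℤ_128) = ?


Z(G) = {g ∈ G | gx = xg for all x ∈ G}
ℤ_128 is abelian, so Z(G) = G

Z(ℤ_128) = ℤ_128


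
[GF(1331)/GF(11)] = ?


GF(1331) = GF(11^3), so the extension degree is 3

[GF(1331)/GF(11)] = 3


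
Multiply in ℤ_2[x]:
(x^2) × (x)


Expand and collect like terms; reduce coefficients mod 2:
x^0: 0·0 = 0 ≡ 0 (mod 2)
x^1: 0·1 + 0·0 = 0 ≡ 0 (mod 2)
x^2: 0·1 + 1·0 = 0 ≡ 0 (mod 2)
x^3: 1·1 = 1 ≡ 1 (mod 2)
Result: x^3

f · g = x^3


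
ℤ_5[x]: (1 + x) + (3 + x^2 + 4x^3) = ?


Add coefficients mod 5:
x^0: 1 + 3 = 4 (mod 5)
x^1: 1 + 0 = 1 (mod 5)
x^2: 0 + 1 = 1 (mod 5)
x^3: 0 + 4 = 4 (mod 5)
Result: 4 + x + x^2 + 4x^3

f + g = 4 + x + x^2 + 4x^3


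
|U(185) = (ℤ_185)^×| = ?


U(n) is the group of units mod n; |U(n)| = φ(n)
|U(185)| = φ(185) = 144

|U(185) = (ℤ_185)^×| = 144


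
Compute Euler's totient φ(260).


Factor n: 260 = 2^2 × 5 × 13
φ(n) = n · ∏(1 - 1/p) over distinct primes p | n
φ(260) = 260 · (1 - 1/2) · (1 - 1/5) · (1 - 1/13) = 96

φ(260) = 96


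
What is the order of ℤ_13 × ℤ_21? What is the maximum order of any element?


|ℤ_13 × ℤ_21| = 13 × 21 = 273
Max element order = lcm(13,21) = 273
Cyclic? Yes (gcd=1)

|ℤ_13×ℤ_21| = 273, max element order = 273


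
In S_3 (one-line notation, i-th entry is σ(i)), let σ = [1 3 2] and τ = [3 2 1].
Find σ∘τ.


σ∘τ: apply τ first, then σ
1 →τ 3 →σ 2
2 →τ 2 →σ 3
3 →τ 1 →σ 1

σ∘τ = [2 3 1]


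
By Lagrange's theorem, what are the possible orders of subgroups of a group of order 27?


Lagrange's theorem: |H| divides |G|
|G| = 27
Divisors of 27: 1, 3, 9, 27

Possible subgroup orders: {1, 3, 9, 27}


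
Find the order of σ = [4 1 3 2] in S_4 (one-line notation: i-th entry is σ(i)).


Cycle decomposition: (1 4 2)
Cycle lengths: 3
Order = lcm(3) = 3

ord(σ) = 3


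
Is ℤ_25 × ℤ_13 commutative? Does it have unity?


Direct product ring; commutative with unity (1,1); but (1,0)·(0,1) = (0,0) gives zero divisors, so not an integral domain
Commutative: Yes
Integral domain: No
Has unity: Yes

ℤ_25 × ℤ_13: Commutative=Yes, Unity=Yes


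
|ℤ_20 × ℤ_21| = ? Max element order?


|ℤ_20 × ℤ_21| = 20 × 21 = 420
Max element order = lcm(20,21) = 420
Cyclic? Yes (gcd=1)

|ℤ_20×ℤ_21| = 420, max element order = 420


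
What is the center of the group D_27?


Z(G) = {g ∈ G | gx = xg for all x ∈ G}
For odd n, Z(D_n) = {e}: no nontrivial rotation commutes with all reflections

Z(D_27) = {e}


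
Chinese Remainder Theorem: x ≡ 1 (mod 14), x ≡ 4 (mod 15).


m₁ = 14, m₂ = 15, gcd = 1, so CRT applies. M = m₁·m₂ = 210
Let M₁ = M/m₁ = 15, M₂ = M/m₂ = 14
Find y₁ ≡ M₁⁻¹ (mod m₁): 15⁻¹ ≡ 1 (mod 14)
Find y₂ ≡ M₂⁻¹ (mod m₂): 14⁻¹ ≡ 14 (mod 15)
x = a₁·M₁·y₁ + a₂·M₂·y₂ = 1·15·1 + 4·14·14 = 799
Reduce mod 210: x ≡ 169
Check: 169 mod 14 = 1 ✓, 169 mod 15 = 4 ✓

x ≡ 169 (mod 210)


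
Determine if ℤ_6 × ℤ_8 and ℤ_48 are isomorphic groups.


Comparing ℤ_6 × ℤ_8 and ℤ_48:
gcd(6,8) = 2 ≠ 1. Max element order in ℤ_6×ℤ_8 is lcm(6,8) = 24 < 48, so it has no element of order 48

No, ℤ_6 × ℤ_8 ≇ ℤ_48


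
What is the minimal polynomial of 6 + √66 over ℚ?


Let α = 6 + √66. Then α - 6 = √66, so (α - 6)² = 66, giving α² - 12α - 30 = 0. Degree 2 and α ∉ ℚ, so this is the minimal polynomial.

Minimal polynomial: x² - 12x - 30
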